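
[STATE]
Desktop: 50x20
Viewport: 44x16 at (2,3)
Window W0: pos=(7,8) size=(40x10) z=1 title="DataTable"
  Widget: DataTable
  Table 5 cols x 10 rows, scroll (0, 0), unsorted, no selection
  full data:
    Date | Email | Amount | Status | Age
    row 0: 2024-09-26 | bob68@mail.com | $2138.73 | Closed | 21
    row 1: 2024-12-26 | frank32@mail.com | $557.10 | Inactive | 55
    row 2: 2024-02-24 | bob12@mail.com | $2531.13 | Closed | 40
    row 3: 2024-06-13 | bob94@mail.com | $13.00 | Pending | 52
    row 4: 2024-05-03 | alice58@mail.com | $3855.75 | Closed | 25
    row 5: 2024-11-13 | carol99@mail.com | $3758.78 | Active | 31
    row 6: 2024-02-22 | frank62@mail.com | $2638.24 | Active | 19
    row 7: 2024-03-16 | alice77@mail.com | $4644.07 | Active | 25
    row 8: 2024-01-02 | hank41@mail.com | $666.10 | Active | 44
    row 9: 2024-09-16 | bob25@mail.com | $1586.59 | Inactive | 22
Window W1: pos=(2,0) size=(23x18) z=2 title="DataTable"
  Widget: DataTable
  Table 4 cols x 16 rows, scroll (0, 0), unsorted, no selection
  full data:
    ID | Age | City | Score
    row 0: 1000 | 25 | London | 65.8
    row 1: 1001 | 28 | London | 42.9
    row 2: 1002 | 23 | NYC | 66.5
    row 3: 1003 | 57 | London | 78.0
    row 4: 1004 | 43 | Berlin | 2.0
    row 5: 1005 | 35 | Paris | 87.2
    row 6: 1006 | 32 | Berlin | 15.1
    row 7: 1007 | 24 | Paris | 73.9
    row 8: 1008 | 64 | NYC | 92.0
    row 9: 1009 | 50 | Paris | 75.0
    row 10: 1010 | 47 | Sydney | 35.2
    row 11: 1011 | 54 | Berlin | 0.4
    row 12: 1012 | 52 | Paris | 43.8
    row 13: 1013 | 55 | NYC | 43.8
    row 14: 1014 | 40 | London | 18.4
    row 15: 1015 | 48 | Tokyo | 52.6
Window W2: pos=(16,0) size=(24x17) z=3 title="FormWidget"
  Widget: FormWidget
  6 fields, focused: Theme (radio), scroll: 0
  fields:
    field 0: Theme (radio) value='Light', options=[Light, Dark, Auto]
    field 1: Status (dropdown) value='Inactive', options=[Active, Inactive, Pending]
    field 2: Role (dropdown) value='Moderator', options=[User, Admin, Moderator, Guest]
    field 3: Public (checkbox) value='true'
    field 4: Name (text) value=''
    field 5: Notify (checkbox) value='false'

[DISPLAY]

┃ID  │Age│City┃> Theme:      (●) Ligh┃      
┃────┼───┼────┃  Status:     [Inact▼]┃      
┃1000│25 │Lond┃  Role:       [Moder▼]┃      
┃1001│28 │Lond┃  Public:     [x]     ┃      
┃1002│23 │NYC ┃  Name:       [      ]┃      
┃1003│57 │Lond┃  Notify:     [ ]     ┃━━━━━━
┃1004│43 │Berl┃                      ┃      
┃1005│35 │Pari┃                      ┃──────
┃1006│32 │Berl┃                      ┃nt  │S
┃1007│24 │Pari┃                      ┃────┼─
┃1008│64 │NYC ┃                      ┃8.73│C
┃1009│50 │Pari┃                      ┃.10 │I
┃1010│47 │Sydn┃                      ┃1.13│C
┃1011│54 │Berl┗━━━━━━━━━━━━━━━━━━━━━━┛00  │P
┗━━━━━━━━━━━━━━━━━━━━━┛━━━━━━━━━━━━━━━━━━━━━
                                            


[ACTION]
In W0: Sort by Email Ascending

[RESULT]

┃ID  │Age│City┃> Theme:      (●) Ligh┃      
┃────┼───┼────┃  Status:     [Inact▼]┃      
┃1000│25 │Lond┃  Role:       [Moder▼]┃      
┃1001│28 │Lond┃  Public:     [x]     ┃      
┃1002│23 │NYC ┃  Name:       [      ]┃      
┃1003│57 │Lond┃  Notify:     [ ]     ┃━━━━━━
┃1004│43 │Berl┃                      ┃      
┃1005│35 │Pari┃                      ┃──────
┃1006│32 │Berl┃                      ┃nt  │S
┃1007│24 │Pari┃                      ┃────┼─
┃1008│64 │NYC ┃                      ┃5.75│C
┃1009│50 │Pari┃                      ┃4.07│A
┃1010│47 │Sydn┃                      ┃1.13│C
┃1011│54 │Berl┗━━━━━━━━━━━━━━━━━━━━━━┛6.59│I
┗━━━━━━━━━━━━━━━━━━━━━┛━━━━━━━━━━━━━━━━━━━━━
                                            


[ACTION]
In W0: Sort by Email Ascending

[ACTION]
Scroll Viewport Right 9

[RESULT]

 │Age│City┃> Theme:      (●) Ligh┃          
─┼───┼────┃  Status:     [Inact▼]┃          
0│25 │Lond┃  Role:       [Moder▼]┃          
1│28 │Lond┃  Public:     [x]     ┃          
2│23 │NYC ┃  Name:       [      ]┃          
3│57 │Lond┃  Notify:     [ ]     ┃━━━━━━┓   
4│43 │Berl┃                      ┃      ┃   
5│35 │Pari┃                      ┃──────┨   
6│32 │Berl┃                      ┃nt  │S┃   
7│24 │Pari┃                      ┃────┼─┃   
8│64 │NYC ┃                      ┃5.75│C┃   
9│50 │Pari┃                      ┃4.07│A┃   
0│47 │Sydn┃                      ┃1.13│C┃   
1│54 │Berl┗━━━━━━━━━━━━━━━━━━━━━━┛6.59│I┃   
━━━━━━━━━━━━━━━━━━┛━━━━━━━━━━━━━━━━━━━━━┛   
                                            


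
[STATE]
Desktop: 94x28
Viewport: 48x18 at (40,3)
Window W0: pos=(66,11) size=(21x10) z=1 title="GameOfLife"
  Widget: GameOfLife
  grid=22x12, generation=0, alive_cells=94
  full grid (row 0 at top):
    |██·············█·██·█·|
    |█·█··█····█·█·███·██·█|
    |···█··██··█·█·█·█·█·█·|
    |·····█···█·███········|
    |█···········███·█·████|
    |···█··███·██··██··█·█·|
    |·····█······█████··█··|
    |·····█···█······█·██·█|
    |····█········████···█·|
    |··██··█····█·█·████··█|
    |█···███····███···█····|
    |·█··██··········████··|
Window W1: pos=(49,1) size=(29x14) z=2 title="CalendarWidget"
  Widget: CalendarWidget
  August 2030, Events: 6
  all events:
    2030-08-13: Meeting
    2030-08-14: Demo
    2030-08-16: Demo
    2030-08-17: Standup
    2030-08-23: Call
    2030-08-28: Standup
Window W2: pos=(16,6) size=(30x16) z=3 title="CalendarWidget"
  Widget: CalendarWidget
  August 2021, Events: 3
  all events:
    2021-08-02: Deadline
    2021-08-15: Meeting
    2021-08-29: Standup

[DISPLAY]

         ┠───────────────────────────┨          
         ┃        August 2030        ┃          
         ┃Mo Tu We Th Fr Sa Su       ┃          
━━━━━┓   ┃          1  2  3  4       ┃          
     ┃   ┃ 5  6  7  8  9 10 11       ┃          
─────┨   ┃12 13* 14* 15 16* 17* 18   ┃          
     ┃   ┃19 20 21 22 23* 24 25      ┃          
     ┃   ┃26 27 28* 29 30 31         ┃          
     ┃   ┃                           ┃━━━━━━━━┓ 
     ┃   ┃                           ┃        ┃ 
     ┃   ┃                           ┃────────┨ 
     ┃   ┗━━━━━━━━━━━━━━━━━━━━━━━━━━━┛        ┃ 
     ┃                    ┃····█···█·███······┃ 
     ┃                    ┃···········███·█·██┃ 
     ┃                    ┃··█··███·██··██··█·┃ 
     ┃                    ┃····█······█████··█┃ 
     ┃                    ┃····█···█······█·██┃ 
     ┃                    ┗━━━━━━━━━━━━━━━━━━━┛ 


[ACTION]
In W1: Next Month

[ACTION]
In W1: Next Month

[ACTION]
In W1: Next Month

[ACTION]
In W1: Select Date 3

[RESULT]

         ┠───────────────────────────┨          
         ┃       November 2030       ┃          
         ┃Mo Tu We Th Fr Sa Su       ┃          
━━━━━┓   ┃             1  2 [ 3]     ┃          
     ┃   ┃ 4  5  6  7  8  9 10       ┃          
─────┨   ┃11 12 13 14 15 16 17       ┃          
     ┃   ┃18 19 20 21 22 23 24       ┃          
     ┃   ┃25 26 27 28 29 30          ┃          
     ┃   ┃                           ┃━━━━━━━━┓ 
     ┃   ┃                           ┃        ┃ 
     ┃   ┃                           ┃────────┨ 
     ┃   ┗━━━━━━━━━━━━━━━━━━━━━━━━━━━┛        ┃ 
     ┃                    ┃····█···█·███······┃ 
     ┃                    ┃···········███·█·██┃ 
     ┃                    ┃··█··███·██··██··█·┃ 
     ┃                    ┃····█······█████··█┃ 
     ┃                    ┃····█···█······█·██┃ 
     ┃                    ┗━━━━━━━━━━━━━━━━━━━┛ 


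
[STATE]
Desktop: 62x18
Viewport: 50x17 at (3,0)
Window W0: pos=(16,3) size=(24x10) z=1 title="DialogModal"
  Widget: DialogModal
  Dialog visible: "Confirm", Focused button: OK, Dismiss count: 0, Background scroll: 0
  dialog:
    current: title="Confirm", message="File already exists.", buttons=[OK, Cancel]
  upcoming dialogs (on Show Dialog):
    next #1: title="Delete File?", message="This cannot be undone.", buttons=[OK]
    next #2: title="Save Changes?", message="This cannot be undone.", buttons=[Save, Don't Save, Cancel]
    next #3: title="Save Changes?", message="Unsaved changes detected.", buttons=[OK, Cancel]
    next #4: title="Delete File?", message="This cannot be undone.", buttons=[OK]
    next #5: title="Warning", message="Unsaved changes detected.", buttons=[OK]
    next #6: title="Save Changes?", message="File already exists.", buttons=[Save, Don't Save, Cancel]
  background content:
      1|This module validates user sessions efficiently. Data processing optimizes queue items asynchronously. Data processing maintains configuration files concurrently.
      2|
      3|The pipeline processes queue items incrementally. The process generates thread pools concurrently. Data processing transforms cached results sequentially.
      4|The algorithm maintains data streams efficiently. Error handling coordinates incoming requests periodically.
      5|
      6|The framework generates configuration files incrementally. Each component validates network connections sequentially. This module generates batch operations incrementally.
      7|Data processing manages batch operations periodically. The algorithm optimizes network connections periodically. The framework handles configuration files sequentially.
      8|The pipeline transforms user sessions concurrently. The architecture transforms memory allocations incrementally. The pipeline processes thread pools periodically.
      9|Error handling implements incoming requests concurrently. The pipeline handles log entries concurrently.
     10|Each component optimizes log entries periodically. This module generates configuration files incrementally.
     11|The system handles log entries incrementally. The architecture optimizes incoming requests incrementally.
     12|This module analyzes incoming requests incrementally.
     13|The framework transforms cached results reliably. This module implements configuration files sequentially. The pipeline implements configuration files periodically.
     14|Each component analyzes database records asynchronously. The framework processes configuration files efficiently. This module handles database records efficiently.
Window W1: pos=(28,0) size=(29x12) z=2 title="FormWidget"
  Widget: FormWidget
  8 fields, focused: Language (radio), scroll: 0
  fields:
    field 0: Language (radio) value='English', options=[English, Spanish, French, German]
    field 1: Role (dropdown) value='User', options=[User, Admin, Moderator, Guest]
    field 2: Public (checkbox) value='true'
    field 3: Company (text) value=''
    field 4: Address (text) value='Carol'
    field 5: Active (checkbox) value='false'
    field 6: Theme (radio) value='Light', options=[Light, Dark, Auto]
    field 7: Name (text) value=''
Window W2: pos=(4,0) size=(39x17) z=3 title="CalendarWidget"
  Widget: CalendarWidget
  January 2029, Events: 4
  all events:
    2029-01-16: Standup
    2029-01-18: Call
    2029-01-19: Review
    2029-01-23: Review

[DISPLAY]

 ┏━━━━━━━━━━━━━━━━━━━━━━━━━━━━━━━━━━━━━┓━━━━━━━━━━
 ┃ CalendarWidget                      ┃          
 ┠─────────────────────────────────────┨──────────
 ┃             January 2029            ┃(●) Englis
 ┃Mo Tu We Th Fr Sa Su                 ┃[User     
 ┃ 1  2  3  4  5  6  7                 ┃[x]       
 ┃ 8  9 10 11 12 13 14                 ┃[         
 ┃15 16* 17 18* 19* 20 21              ┃[Carol    
 ┃22 23* 24 25 26 27 28                ┃[ ]       
 ┃29 30 31                             ┃(●) Light 
 ┃                                     ┃[         
 ┃                                     ┃━━━━━━━━━━
 ┃                                     ┃          
 ┃                                     ┃          
 ┃                                     ┃          
 ┃                                     ┃          
 ┗━━━━━━━━━━━━━━━━━━━━━━━━━━━━━━━━━━━━━┛          


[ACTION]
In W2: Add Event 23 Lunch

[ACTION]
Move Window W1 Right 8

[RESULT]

 ┏━━━━━━━━━━━━━━━━━━━━━━━━━━━━━━━━━━━━━┓━━━━━━━━━━
 ┃ CalendarWidget                      ┃et        
 ┠─────────────────────────────────────┨──────────
 ┃             January 2029            ┃e:   (●) E
 ┃Mo Tu We Th Fr Sa Su                 ┃     [User
 ┃ 1  2  3  4  5  6  7                 ┃     [x]  
 ┃ 8  9 10 11 12 13 14                 ┃:    [    
 ┃15 16* 17 18* 19* 20 21              ┃:    [Caro
 ┃22 23* 24 25 26 27 28                ┃     [ ]  
 ┃29 30 31                             ┃     (●) L
 ┃                                     ┃     [    
 ┃                                     ┃━━━━━━━━━━
 ┃                                     ┃          
 ┃                                     ┃          
 ┃                                     ┃          
 ┃                                     ┃          
 ┗━━━━━━━━━━━━━━━━━━━━━━━━━━━━━━━━━━━━━┛          


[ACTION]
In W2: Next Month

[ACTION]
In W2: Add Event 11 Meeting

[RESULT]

 ┏━━━━━━━━━━━━━━━━━━━━━━━━━━━━━━━━━━━━━┓━━━━━━━━━━
 ┃ CalendarWidget                      ┃et        
 ┠─────────────────────────────────────┨──────────
 ┃            February 2029            ┃e:   (●) E
 ┃Mo Tu We Th Fr Sa Su                 ┃     [User
 ┃          1  2  3  4                 ┃     [x]  
 ┃ 5  6  7  8  9 10 11*                ┃:    [    
 ┃12 13 14 15 16 17 18                 ┃:    [Caro
 ┃19 20 21 22 23 24 25                 ┃     [ ]  
 ┃26 27 28                             ┃     (●) L
 ┃                                     ┃     [    
 ┃                                     ┃━━━━━━━━━━
 ┃                                     ┃          
 ┃                                     ┃          
 ┃                                     ┃          
 ┃                                     ┃          
 ┗━━━━━━━━━━━━━━━━━━━━━━━━━━━━━━━━━━━━━┛          


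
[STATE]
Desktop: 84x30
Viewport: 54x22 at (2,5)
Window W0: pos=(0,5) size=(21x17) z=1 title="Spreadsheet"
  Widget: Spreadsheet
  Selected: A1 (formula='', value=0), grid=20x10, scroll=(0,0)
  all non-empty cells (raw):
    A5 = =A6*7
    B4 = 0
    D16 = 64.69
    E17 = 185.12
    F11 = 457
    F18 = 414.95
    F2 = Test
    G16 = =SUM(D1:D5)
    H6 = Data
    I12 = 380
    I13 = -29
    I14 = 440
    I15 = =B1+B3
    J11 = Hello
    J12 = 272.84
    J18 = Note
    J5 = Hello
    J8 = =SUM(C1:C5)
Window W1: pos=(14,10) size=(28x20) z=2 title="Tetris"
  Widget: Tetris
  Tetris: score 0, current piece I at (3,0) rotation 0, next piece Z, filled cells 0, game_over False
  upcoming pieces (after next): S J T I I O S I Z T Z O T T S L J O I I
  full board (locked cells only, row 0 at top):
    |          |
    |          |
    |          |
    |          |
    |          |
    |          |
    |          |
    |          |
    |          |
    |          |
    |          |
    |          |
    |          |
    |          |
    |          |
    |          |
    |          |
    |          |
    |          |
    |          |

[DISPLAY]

━━━━━━━━━━━━━━━━━━┓                                   
Spreadsheet       ┃                                   
──────────────────┨                                   
1:                ┃                                   
      A       B   ┃                                   
------------┏━━━━━━━━━━━━━━━━━━━━━━━━━━┓              
 1      [0] ┃ Tetris                   ┃              
 2        0 ┠──────────────────────────┨              
 3        0 ┃          │Next:          ┃              
 4        0 ┃          │▓▓             ┃              
 5        0 ┃          │ ▓▓            ┃              
 6        0 ┃          │               ┃              
 7        0 ┃          │               ┃              
 8        0 ┃          │               ┃              
 9        0 ┃          │Score:         ┃              
10        0 ┃          │0              ┃              
━━━━━━━━━━━━┃          │               ┃              
            ┃          │               ┃              
            ┃          │               ┃              
            ┃          │               ┃              
            ┃          │               ┃              
            ┃          │               ┃              


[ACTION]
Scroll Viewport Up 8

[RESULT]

                                                      
                                                      
                                                      
                                                      
                                                      
━━━━━━━━━━━━━━━━━━┓                                   
Spreadsheet       ┃                                   
──────────────────┨                                   
1:                ┃                                   
      A       B   ┃                                   
------------┏━━━━━━━━━━━━━━━━━━━━━━━━━━┓              
 1      [0] ┃ Tetris                   ┃              
 2        0 ┠──────────────────────────┨              
 3        0 ┃          │Next:          ┃              
 4        0 ┃          │▓▓             ┃              
 5        0 ┃          │ ▓▓            ┃              
 6        0 ┃          │               ┃              
 7        0 ┃          │               ┃              
 8        0 ┃          │               ┃              
 9        0 ┃          │Score:         ┃              
10        0 ┃          │0              ┃              
━━━━━━━━━━━━┃          │               ┃              


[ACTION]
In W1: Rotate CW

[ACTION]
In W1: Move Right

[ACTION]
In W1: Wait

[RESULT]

                                                      
                                                      
                                                      
                                                      
                                                      
━━━━━━━━━━━━━━━━━━┓                                   
Spreadsheet       ┃                                   
──────────────────┨                                   
1:                ┃                                   
      A       B   ┃                                   
------------┏━━━━━━━━━━━━━━━━━━━━━━━━━━┓              
 1      [0] ┃ Tetris                   ┃              
 2        0 ┠──────────────────────────┨              
 3        0 ┃    █     │Next:          ┃              
 4        0 ┃          │▓▓             ┃              
 5        0 ┃          │ ▓▓            ┃              
 6        0 ┃          │               ┃              
 7        0 ┃          │               ┃              
 8        0 ┃          │               ┃              
 9        0 ┃          │Score:         ┃              
10        0 ┃          │0              ┃              
━━━━━━━━━━━━┃          │               ┃              


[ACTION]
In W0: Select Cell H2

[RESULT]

                                                      
                                                      
                                                      
                                                      
                                                      
━━━━━━━━━━━━━━━━━━┓                                   
Spreadsheet       ┃                                   
──────────────────┨                                   
2:                ┃                                   
      A       B   ┃                                   
------------┏━━━━━━━━━━━━━━━━━━━━━━━━━━┓              
 1        0 ┃ Tetris                   ┃              
 2        0 ┠──────────────────────────┨              
 3        0 ┃    █     │Next:          ┃              
 4        0 ┃          │▓▓             ┃              
 5        0 ┃          │ ▓▓            ┃              
 6        0 ┃          │               ┃              
 7        0 ┃          │               ┃              
 8        0 ┃          │               ┃              
 9        0 ┃          │Score:         ┃              
10        0 ┃          │0              ┃              
━━━━━━━━━━━━┃          │               ┃              


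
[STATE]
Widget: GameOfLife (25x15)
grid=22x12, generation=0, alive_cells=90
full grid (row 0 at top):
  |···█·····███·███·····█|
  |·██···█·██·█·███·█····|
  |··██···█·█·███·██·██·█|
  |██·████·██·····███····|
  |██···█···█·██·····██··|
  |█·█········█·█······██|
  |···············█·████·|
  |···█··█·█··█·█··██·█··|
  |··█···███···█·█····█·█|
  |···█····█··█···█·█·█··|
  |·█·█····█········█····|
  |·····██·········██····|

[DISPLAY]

Gen: 0                   
···█·····███·███·····█   
·██···█·██·█·███·█····   
··██···█·█·███·██·██·█   
██·████·██·····███····   
██···█···█·██·····██··   
█·█········█·█······██   
···············█·████·   
···█··█·█··█·█··██·█··   
··█···███···█·█····█·█   
···█····█··█···█·█·█··   
·█·█····█········█····   
·····██·········██····   
                         
                         


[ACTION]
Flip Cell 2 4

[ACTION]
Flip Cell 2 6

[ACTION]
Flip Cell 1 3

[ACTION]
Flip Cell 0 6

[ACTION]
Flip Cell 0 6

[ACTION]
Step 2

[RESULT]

Gen: 2                   
················██····   
··········█···█·████··   
██··········██···██···   
········██·█·████···█·   
········██·███████████   
·········████······█·█   
···········██·█··██···   
········██·█·····█····   
··██······██·····██···   
····█····██·███████···   
···█····█········█····   
················██····   
                         
                         


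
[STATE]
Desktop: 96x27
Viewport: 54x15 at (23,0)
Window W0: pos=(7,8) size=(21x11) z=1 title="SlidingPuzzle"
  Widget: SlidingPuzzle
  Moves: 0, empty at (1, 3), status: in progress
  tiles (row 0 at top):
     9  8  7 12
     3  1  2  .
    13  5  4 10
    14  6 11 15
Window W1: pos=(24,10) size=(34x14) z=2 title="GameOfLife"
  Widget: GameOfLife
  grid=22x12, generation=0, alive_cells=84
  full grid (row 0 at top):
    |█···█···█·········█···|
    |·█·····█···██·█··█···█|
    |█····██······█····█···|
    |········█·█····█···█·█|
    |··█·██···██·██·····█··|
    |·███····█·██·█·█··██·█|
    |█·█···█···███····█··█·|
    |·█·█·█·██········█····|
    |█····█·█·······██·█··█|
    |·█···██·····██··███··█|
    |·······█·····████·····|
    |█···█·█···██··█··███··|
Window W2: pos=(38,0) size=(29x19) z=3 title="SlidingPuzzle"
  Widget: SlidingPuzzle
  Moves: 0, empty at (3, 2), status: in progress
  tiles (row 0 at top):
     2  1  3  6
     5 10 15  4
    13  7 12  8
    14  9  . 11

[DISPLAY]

               ┏━━━━━━━━━━━━━━━━━━━━━━━━━━━┓          
               ┃ SlidingPuzzle             ┃          
               ┠───────────────────────────┨          
               ┃┌────┬────┬────┬────┐      ┃          
               ┃│  2 │  1 │  3 │  6 │      ┃          
               ┃├────┼────┼────┼────┤      ┃          
               ┃│  5 │ 10 │ 15 │  4 │      ┃          
               ┃├────┼────┼────┼────┤      ┃          
━━━━┓          ┃│ 13 │  7 │ 12 │  8 │      ┃          
    ┃          ┃├────┼────┼────┼────┤      ┃          
─┏━━━━━━━━━━━━━┃│ 14 │  9 │    │ 11 │      ┃          
┬┃ GameOfLife  ┃└────┴────┴────┴────┘      ┃          
│┠─────────────┃Moves: 0                   ┃          
┼┃Gen: 0       ┃                           ┃          
│┃·█·····█···██┃                           ┃          


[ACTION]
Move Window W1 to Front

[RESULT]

               ┏━━━━━━━━━━━━━━━━━━━━━━━━━━━┓          
               ┃ SlidingPuzzle             ┃          
               ┠───────────────────────────┨          
               ┃┌────┬────┬────┬────┐      ┃          
               ┃│  2 │  1 │  3 │  6 │      ┃          
               ┃├────┼────┼────┼────┤      ┃          
               ┃│  5 │ 10 │ 15 │  4 │      ┃          
               ┃├────┼────┼────┼────┤      ┃          
━━━━┓          ┃│ 13 │  7 │ 12 │  8 │      ┃          
    ┃          ┃├────┼────┼────┼────┤      ┃          
─┏━━━━━━━━━━━━━━━━━━━━━━━━━━━━━━━━┓ │      ┃          
┬┃ GameOfLife                     ┃─┘      ┃          
│┠────────────────────────────────┨        ┃          
┼┃Gen: 0                          ┃        ┃          
│┃·█·····█···██·█··█···█          ┃        ┃          


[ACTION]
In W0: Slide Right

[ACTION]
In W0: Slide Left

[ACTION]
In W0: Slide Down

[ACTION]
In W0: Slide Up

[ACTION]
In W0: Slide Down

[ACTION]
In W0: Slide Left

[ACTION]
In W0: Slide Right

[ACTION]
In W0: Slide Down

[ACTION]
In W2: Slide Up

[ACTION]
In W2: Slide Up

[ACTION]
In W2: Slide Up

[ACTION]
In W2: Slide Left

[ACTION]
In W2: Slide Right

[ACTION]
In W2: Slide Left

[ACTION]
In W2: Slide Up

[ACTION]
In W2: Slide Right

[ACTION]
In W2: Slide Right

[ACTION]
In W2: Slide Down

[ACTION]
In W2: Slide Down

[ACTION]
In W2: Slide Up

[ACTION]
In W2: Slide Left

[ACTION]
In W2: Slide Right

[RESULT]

               ┏━━━━━━━━━━━━━━━━━━━━━━━━━━━┓          
               ┃ SlidingPuzzle             ┃          
               ┠───────────────────────────┨          
               ┃┌────┬────┬────┬────┐      ┃          
               ┃│  2 │  1 │  3 │  6 │      ┃          
               ┃├────┼────┼────┼────┤      ┃          
               ┃│  5 │ 10 │ 15 │  4 │      ┃          
               ┃├────┼────┼────┼────┤      ┃          
━━━━┓          ┃│ 13 │    │ 12 │  8 │      ┃          
    ┃          ┃├────┼────┼────┼────┤      ┃          
─┏━━━━━━━━━━━━━━━━━━━━━━━━━━━━━━━━┓ │      ┃          
┬┃ GameOfLife                     ┃─┘      ┃          
│┠────────────────────────────────┨        ┃          
┼┃Gen: 0                          ┃        ┃          
│┃·█·····█···██·█··█···█          ┃        ┃          


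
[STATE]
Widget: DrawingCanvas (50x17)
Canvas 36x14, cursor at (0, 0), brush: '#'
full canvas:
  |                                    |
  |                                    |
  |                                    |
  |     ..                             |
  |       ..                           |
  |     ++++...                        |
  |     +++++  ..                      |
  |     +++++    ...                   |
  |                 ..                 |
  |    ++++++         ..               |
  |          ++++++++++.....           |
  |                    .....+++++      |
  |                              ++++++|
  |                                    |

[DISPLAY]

+                                                 
                                                  
                                                  
     ..                                           
       ..                                         
     ++++...                                      
     +++++  ..                                    
     +++++    ...                                 
                 ..                               
    ++++++         ..                             
          ++++++++++.....                         
                    .....+++++                    
                              ++++++              
                                                  
                                                  
                                                  
                                                  


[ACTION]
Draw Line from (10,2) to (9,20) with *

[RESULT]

+                                                 
                                                  
                                                  
     ..                                           
       ..                                         
     ++++...                                      
     +++++  ..                                    
     +++++    ...                                 
                 ..                               
    ++++++  *********                             
  **********++++++++.....                         
                    .....+++++                    
                              ++++++              
                                                  
                                                  
                                                  
                                                  


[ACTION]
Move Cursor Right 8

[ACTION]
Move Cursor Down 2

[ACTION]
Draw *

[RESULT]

                                                  
                                                  
        *                                         
     ..                                           
       ..                                         
     ++++...                                      
     +++++  ..                                    
     +++++    ...                                 
                 ..                               
    ++++++  *********                             
  **********++++++++.....                         
                    .....+++++                    
                              ++++++              
                                                  
                                                  
                                                  
                                                  


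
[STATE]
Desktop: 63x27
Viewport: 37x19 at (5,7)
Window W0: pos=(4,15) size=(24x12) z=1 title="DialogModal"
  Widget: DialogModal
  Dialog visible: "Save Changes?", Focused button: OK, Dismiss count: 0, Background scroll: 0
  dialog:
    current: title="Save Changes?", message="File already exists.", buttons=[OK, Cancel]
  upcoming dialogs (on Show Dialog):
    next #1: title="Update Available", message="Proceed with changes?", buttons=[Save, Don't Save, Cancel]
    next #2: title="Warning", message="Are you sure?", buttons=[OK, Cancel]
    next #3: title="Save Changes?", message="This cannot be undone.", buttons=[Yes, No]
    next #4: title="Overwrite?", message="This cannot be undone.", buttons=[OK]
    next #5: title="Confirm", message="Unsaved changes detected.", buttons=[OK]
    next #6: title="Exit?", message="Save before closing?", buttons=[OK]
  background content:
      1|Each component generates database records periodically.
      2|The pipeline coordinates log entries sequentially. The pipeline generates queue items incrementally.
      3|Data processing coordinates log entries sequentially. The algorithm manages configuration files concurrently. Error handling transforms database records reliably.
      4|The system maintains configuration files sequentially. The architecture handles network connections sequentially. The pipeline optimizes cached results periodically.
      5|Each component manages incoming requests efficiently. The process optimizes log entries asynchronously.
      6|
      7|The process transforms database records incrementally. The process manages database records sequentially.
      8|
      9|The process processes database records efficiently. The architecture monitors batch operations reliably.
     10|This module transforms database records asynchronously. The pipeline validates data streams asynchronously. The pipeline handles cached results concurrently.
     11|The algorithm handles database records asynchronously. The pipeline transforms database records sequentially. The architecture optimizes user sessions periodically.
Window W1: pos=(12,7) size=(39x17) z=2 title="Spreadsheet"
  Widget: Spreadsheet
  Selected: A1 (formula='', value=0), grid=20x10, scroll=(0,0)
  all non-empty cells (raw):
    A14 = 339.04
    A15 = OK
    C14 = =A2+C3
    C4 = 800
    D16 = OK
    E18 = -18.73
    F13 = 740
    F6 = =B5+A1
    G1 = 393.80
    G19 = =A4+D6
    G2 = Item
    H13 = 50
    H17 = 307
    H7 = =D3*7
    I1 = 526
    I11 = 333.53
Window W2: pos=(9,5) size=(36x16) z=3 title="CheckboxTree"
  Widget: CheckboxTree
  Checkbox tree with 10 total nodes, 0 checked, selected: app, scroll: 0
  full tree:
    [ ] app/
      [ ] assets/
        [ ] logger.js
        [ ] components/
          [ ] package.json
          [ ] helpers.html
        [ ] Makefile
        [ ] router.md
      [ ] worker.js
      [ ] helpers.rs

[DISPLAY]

    ┠────────────────────────────────
    ┃>[ ] app/                       
    ┃   [ ] assets/                  
    ┃     [ ] logger.js              
    ┃     [ ] components/            
    ┃       [ ] package.json         
    ┃       [ ] helpers.html         
    ┃     [ ] Makefile               
━━━━┃     [ ] router.md              
 Dia┃   [ ] worker.js                
────┃   [ ] helpers.rs               
Each┃                                
Th┌─┃                                
Da│ ┗━━━━━━━━━━━━━━━━━━━━━━━━━━━━━━━━
Th│File┃  9        0       0       0 
Ea│ [OK┃ 10        0       0       0 
  └────┗━━━━━━━━━━━━━━━━━━━━━━━━━━━━━
The process transforms┃              
                      ┃              


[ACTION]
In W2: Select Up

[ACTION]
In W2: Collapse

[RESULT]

    ┠────────────────────────────────
    ┃>[ ] app/                       
    ┃                                
    ┃                                
    ┃                                
    ┃                                
    ┃                                
    ┃                                
━━━━┃                                
 Dia┃                                
────┃                                
Each┃                                
Th┌─┃                                
Da│ ┗━━━━━━━━━━━━━━━━━━━━━━━━━━━━━━━━
Th│File┃  9        0       0       0 
Ea│ [OK┃ 10        0       0       0 
  └────┗━━━━━━━━━━━━━━━━━━━━━━━━━━━━━
The process transforms┃              
                      ┃              
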